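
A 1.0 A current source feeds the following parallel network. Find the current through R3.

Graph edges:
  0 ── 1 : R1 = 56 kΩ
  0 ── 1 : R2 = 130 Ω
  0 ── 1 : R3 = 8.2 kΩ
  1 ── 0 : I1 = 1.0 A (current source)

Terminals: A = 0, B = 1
All resistors sit directly between nodes 0 and 1, so they are in parallel and share one voltage V; the full source current 1 A splits among them.
1/R_par = 1/56000 + 1/130 + 1/8200 = 0.007832 S  =>  R_par = 127.7 Ω
V = I × R_par = 1 × 127.7 = 127.7 V
I_R3 = V/R3 = 127.7/8200 = 0.01557 A

Final answer: 0.01557 A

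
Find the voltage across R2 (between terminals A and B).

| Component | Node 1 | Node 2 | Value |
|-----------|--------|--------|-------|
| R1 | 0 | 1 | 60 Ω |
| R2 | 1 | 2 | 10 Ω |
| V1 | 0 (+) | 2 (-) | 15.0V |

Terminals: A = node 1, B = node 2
R1 and R2 are in series across V1 (node 0 → node 1 → node 2), and the output A–B is taken across R2, so this is a voltage divider.
Series current: I = V1/(R1 + R2) = 15/(60 + 10) = 15/70 = 0.2143 A
V_R2 = I × R2 = V1 × R2/(R1 + R2) = 15 × 10/70 = 2.143 V

Final answer: 2.143 V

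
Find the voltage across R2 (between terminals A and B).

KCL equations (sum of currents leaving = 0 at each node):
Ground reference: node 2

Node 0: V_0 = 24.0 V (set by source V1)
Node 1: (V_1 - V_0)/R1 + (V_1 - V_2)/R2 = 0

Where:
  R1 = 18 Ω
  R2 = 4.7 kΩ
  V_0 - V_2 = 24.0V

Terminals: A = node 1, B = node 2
R1 and R2 are in series across V1 (node 0 → node 1 → node 2), and the output A–B is taken across R2, so this is a voltage divider.
Series current: I = V1/(R1 + R2) = 24/(18 + 4700) = 24/4718 = 0.005087 A
V_R2 = I × R2 = V1 × R2/(R1 + R2) = 24 × 4700/4718 = 23.91 V

Final answer: 23.91 V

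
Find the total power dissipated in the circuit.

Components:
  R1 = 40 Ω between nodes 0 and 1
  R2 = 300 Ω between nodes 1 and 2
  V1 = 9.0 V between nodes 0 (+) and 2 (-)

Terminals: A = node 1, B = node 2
Nodal analysis, taking node 2 as the 0 V reference.
Source V1 fixes V_0 = 9 V.
KCL at each unknown node (sum of currents leaving = 0; resistances in Ω):
  Node 1: (V_1 - 9)/40 + (V_1 - 0)/300 = 0
Collecting terms: 0.02833 × V_1 = 0.225  =>  V_1 = 7.941 V
Power in each resistor, P = (ΔV)²/R:
  P_R1 = (9 - 7.941)²/40 = 0.02803 W
  P_R2 = (7.941 - 0)²/300 = 0.2102 W
P_total = P_R1 + P_R2 = 0.2382 W

Final answer: 0.2382 W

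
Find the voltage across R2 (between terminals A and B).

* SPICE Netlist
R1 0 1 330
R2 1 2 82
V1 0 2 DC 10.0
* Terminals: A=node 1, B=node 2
R1 and R2 are in series across V1 (node 0 → node 1 → node 2), and the output A–B is taken across R2, so this is a voltage divider.
Series current: I = V1/(R1 + R2) = 10/(330 + 82) = 10/412 = 0.02427 A
V_R2 = I × R2 = V1 × R2/(R1 + R2) = 10 × 82/412 = 1.99 V

Final answer: 1.99 V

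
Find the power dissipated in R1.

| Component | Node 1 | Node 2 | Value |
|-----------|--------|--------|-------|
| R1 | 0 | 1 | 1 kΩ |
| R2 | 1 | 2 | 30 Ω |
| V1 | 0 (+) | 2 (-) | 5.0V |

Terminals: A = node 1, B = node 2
Nodal analysis, taking node 2 as the 0 V reference.
Source V1 fixes V_0 = 5 V.
KCL at each unknown node (sum of currents leaving = 0; resistances in Ω):
  Node 1: (V_1 - 5)/1000 + (V_1 - 0)/30 = 0
Collecting terms: 0.03433 × V_1 = 0.005  =>  V_1 = 0.1456 V
I_R1 = (V_0 - V_1)/R1 = (5 - 0.1456)/1000 = 0.004854 A
P_R1 = I_R1² × R1 = (0.004854)² × 1000 = 0.02356 W

Final answer: 0.02356 W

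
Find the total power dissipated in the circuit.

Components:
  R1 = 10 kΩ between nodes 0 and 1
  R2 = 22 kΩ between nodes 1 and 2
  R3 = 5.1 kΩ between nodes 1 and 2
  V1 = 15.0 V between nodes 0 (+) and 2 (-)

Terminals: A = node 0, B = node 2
Nodal analysis, taking node 2 as the 0 V reference.
Source V1 fixes V_0 = 15 V.
KCL at each unknown node (sum of currents leaving = 0; resistances in Ω):
  Node 1: (V_1 - 15)/10000 + (V_1 - 0)/22000 + (V_1 - 0)/5100 = 0
Collecting terms: 0.0003415 × V_1 = 0.0015  =>  V_1 = 4.392 V
Power in each resistor, P = (ΔV)²/R:
  P_R1 = (15 - 4.392)²/10000 = 0.01125 W
  P_R2 = (4.392 - 0)²/22000 = 0.0008768 W
  P_R3 = (4.392 - 0)²/5100 = 0.003782 W
P_total = P_R1 + P_R2 + P_R3 = 0.01591 W

Final answer: 0.01591 W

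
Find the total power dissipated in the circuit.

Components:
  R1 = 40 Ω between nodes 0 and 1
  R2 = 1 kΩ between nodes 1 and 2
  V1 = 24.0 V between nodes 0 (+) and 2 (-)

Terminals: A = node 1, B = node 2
Nodal analysis, taking node 2 as the 0 V reference.
Source V1 fixes V_0 = 24 V.
KCL at each unknown node (sum of currents leaving = 0; resistances in Ω):
  Node 1: (V_1 - 24)/40 + (V_1 - 0)/1000 = 0
Collecting terms: 0.026 × V_1 = 0.6  =>  V_1 = 23.08 V
Power in each resistor, P = (ΔV)²/R:
  P_R1 = (24 - 23.08)²/40 = 0.0213 W
  P_R2 = (23.08 - 0)²/1000 = 0.5325 W
P_total = P_R1 + P_R2 = 0.5538 W

Final answer: 0.5538 W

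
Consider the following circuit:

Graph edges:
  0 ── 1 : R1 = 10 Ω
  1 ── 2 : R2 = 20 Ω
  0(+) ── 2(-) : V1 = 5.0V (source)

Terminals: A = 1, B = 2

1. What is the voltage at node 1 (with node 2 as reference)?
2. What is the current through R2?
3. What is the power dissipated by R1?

Nodal analysis, taking node 2 as the 0 V reference.
Source V1 fixes V_0 = 5 V.
KCL at each unknown node (sum of currents leaving = 0; resistances in Ω):
  Node 1: (V_1 - 5)/10 + (V_1 - 0)/20 = 0
Collecting terms: 0.15 × V_1 = 0.5  =>  V_1 = 3.333 V
Part 1:
  Read off the nodal solution: V_1 = 3.333 V
Part 2:
  I_R2 = (V_1 - V_2)/R2 = (3.333 - 0)/20 = 0.1667 A
  Magnitude: I_R2 = 0.1667 A
Part 3:
  I_R1 = (V_0 - V_1)/R1 = (5 - 3.333)/10 = 0.1667 A
  P_R1 = I_R1² × R1 = (0.1667)² × 10 = 0.2778 W

Final answers:
1. V_1 = 3.333 V
2. I_R2 = 0.1667 A
3. P_R1 = 0.2778 W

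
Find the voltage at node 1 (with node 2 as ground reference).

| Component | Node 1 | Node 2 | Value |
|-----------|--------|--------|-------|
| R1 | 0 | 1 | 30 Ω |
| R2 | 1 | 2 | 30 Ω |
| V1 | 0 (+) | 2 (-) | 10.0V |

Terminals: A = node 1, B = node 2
Nodal analysis, taking node 2 as the 0 V reference.
Source V1 fixes V_0 = 10 V.
KCL at each unknown node (sum of currents leaving = 0; resistances in Ω):
  Node 1: (V_1 - 10)/30 + (V_1 - 0)/30 = 0
Collecting terms: 0.06667 × V_1 = 0.3333  =>  V_1 = 5 V
The requested potential is V_1 = 5 V.

Final answer: V_1 = 5 V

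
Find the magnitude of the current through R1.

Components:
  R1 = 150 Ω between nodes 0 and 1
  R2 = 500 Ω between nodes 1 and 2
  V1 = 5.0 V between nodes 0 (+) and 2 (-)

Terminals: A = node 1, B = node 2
Nodal analysis, taking node 2 as the 0 V reference.
Source V1 fixes V_0 = 5 V.
KCL at each unknown node (sum of currents leaving = 0; resistances in Ω):
  Node 1: (V_1 - 5)/150 + (V_1 - 0)/500 = 0
Collecting terms: 0.008667 × V_1 = 0.03333  =>  V_1 = 3.846 V
I_R1 = (V_0 - V_1)/R1 = (5 - 3.846)/150 = 0.007692 A
|I_R1| = 0.007692 A

Final answer: |I_R1| = 0.007692 A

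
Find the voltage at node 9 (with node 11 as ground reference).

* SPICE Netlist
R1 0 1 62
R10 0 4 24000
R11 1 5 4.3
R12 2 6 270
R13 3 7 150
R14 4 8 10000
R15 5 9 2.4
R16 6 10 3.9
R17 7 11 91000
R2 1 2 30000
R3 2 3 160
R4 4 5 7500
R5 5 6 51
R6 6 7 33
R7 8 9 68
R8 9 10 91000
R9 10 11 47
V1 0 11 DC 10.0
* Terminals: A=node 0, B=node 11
Nodal analysis, taking node 11 as the 0 V reference.
Source V1 fixes V_0 = 10 V.
KCL at each unknown node (sum of currents leaving = 0; resistances in Ω):
  Node 1: (V_1 - 10)/62 + (V_1 - V_2)/30000 + (V_1 - V_5)/4.3 = 0
  Node 2: (V_2 - V_1)/30000 + (V_2 - V_3)/160 + (V_2 - V_6)/270 = 0
  Node 3: (V_3 - V_2)/160 + (V_3 - V_7)/150 = 0
  Node 4: (V_4 - V_5)/7500 + (V_4 - 10)/24000 + (V_4 - V_8)/10000 = 0
  Node 5: (V_5 - V_4)/7500 + (V_5 - V_6)/51 + (V_5 - V_1)/4.3 + (V_5 - V_9)/2.4 = 0
  Node 6: (V_6 - V_5)/51 + (V_6 - V_7)/33 + (V_6 - V_2)/270 + (V_6 - V_10)/3.9 = 0
  Node 7: (V_7 - V_6)/33 + (V_7 - V_3)/150 + (V_7 - 0)/91000 = 0
  Node 8: (V_8 - V_9)/68 + (V_8 - V_4)/10000 = 0
  Node 9: (V_9 - V_8)/68 + (V_9 - V_10)/91000 + (V_9 - V_5)/2.4 = 0
  Node 10: (V_10 - V_9)/91000 + (V_10 - 0)/47 + (V_10 - V_6)/3.9 = 0
Collecting terms (coefficients in siemens):
  0.2487·V_1 - 0.00003333·V_2 - 0.2326·V_5 = 0.1613
  0.009987·V_2 - 0.00003333·V_1 - 0.00625·V_3 - 0.003704·V_6 = 0
  0.01292·V_3 - 0.00625·V_2 - 0.006667·V_7 = 0
  0.000275·V_4 - 0.0001333·V_5 - 0.0001·V_8 = 0.0004167
  0.669·V_5 - 0.2326·V_1 - 0.0001333·V_4 - 0.01961·V_6 - 0.4167·V_9 = 0
  0.31·V_6 - 0.003704·V_2 - 0.01961·V_5 - 0.0303·V_7 - 0.2564·V_10 = 0
  0.03698·V_7 - 0.006667·V_3 - 0.0303·V_6 = 0
  0.01481·V_8 - 0.0001·V_4 - 0.01471·V_9 = 0
  0.4314·V_9 - 0.4167·V_5 - 0.01471·V_8 - 0.00001099·V_10 = 0
  0.2777·V_10 - 0.2564·V_6 - 0.00001099·V_9 = 0
Solving these 10 simultaneous equations (Gaussian elimination) gives:
  V_1 = 6.316 V, V_2 = 3.046 V, V_3 = 3.038 V, V_4 = 6.659 V
  V_5 = 6.061 V, V_6 = 3.03 V, V_7 = 3.031 V, V_8 = 6.065 V
  V_9 = 6.061 V, V_10 = 2.798 V
The requested potential is V_9 = 6.061 V.

Final answer: V_9 = 6.061 V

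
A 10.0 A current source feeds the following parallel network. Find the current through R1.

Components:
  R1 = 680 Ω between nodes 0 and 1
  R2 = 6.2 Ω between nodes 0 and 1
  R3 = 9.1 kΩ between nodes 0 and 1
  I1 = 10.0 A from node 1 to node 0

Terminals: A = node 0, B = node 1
All resistors sit directly between nodes 0 and 1, so they are in parallel and share one voltage V; the full source current 10 A splits among them.
1/R_par = 1/680 + 1/6.2 + 1/9100 = 0.1629 S  =>  R_par = 6.14 Ω
V = I × R_par = 10 × 6.14 = 61.4 V
I_R1 = V/R1 = 61.4/680 = 0.09029 A

Final answer: 0.09029 A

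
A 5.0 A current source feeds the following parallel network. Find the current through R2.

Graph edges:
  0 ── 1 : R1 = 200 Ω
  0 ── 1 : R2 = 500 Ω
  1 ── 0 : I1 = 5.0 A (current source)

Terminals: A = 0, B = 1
All resistors sit directly between nodes 0 and 1, so they are in parallel and share one voltage V; the full source current 5 A splits among them.
1/R_par = 1/200 + 1/500 = 0.007 S  =>  R_par = 142.9 Ω
V = I × R_par = 5 × 142.9 = 714.3 V
I_R2 = V/R2 = 714.3/500 = 1.429 A

Final answer: 1.429 A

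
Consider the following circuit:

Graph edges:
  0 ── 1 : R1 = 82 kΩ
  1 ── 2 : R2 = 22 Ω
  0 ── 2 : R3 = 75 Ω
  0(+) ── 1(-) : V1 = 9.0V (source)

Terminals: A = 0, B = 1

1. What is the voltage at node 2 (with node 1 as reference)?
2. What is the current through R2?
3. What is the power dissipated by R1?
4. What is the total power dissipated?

Nodal analysis, taking node 1 as the 0 V reference.
Source V1 fixes V_0 = 9 V.
KCL at each unknown node (sum of currents leaving = 0; resistances in Ω):
  Node 2: (V_2 - 0)/22 + (V_2 - 9)/75 = 0
Collecting terms: 0.05879 × V_2 = 0.12  =>  V_2 = 2.041 V
Part 1:
  Read off the nodal solution: V_2 = 2.041 V
Part 2:
  I_R2 = (V_1 - V_2)/R2 = (0 - 2.041)/22 = -0.09278 A
  Magnitude: I_R2 = 0.09278 A
Part 3:
  I_R1 = (V_0 - V_1)/R1 = (9 - 0)/82000 = 0.0001098 A
  P_R1 = I_R1² × R1 = (0.0001098)² × 82000 = 0.0009878 W
Part 4:
  Power in each resistor, P = (ΔV)²/R:
    P_R1 = (9 - 0)²/82000 = 0.0009878 W
    P_R2 = (0 - 2.041)²/22 = 0.1894 W
    P_R3 = (9 - 2.041)²/75 = 0.6457 W
  P_total = P_R1 + P_R2 + P_R3 = 0.836 W

Final answers:
1. V_2 = 2.041 V
2. I_R2 = 0.09278 A
3. P_R1 = 0.0009878 W
4. P_total = 0.836 W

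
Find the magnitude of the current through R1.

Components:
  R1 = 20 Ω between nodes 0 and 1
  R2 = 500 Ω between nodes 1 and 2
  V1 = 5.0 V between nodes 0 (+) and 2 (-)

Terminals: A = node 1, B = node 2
Nodal analysis, taking node 2 as the 0 V reference.
Source V1 fixes V_0 = 5 V.
KCL at each unknown node (sum of currents leaving = 0; resistances in Ω):
  Node 1: (V_1 - 5)/20 + (V_1 - 0)/500 = 0
Collecting terms: 0.052 × V_1 = 0.25  =>  V_1 = 4.808 V
I_R1 = (V_0 - V_1)/R1 = (5 - 4.808)/20 = 0.009615 A
|I_R1| = 0.009615 A

Final answer: |I_R1| = 0.009615 A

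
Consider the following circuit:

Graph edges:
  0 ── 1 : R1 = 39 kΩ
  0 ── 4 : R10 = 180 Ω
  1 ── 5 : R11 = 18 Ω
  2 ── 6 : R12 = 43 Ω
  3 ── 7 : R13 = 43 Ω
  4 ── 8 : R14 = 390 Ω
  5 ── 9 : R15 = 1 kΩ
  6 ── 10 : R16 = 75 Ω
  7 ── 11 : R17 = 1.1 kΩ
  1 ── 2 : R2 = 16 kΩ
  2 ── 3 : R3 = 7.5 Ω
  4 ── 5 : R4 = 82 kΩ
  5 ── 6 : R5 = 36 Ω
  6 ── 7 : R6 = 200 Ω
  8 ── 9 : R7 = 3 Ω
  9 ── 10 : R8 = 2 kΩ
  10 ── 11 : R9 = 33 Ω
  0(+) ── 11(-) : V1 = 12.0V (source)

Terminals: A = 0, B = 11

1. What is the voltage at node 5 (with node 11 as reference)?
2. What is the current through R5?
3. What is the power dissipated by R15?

Nodal analysis, taking node 11 as the 0 V reference.
Source V1 fixes V_0 = 12 V.
KCL at each unknown node (sum of currents leaving = 0; resistances in Ω):
  Node 1: (V_1 - 12)/39000 + (V_1 - V_2)/16000 + (V_1 - V_5)/18 = 0
  Node 2: (V_2 - V_1)/16000 + (V_2 - V_3)/7.5 + (V_2 - V_6)/43 = 0
  Node 3: (V_3 - V_2)/7.5 + (V_3 - V_7)/43 = 0
  Node 4: (V_4 - V_5)/82000 + (V_4 - 12)/180 + (V_4 - V_8)/390 = 0
  Node 5: (V_5 - V_4)/82000 + (V_5 - V_6)/36 + (V_5 - V_1)/18 + (V_5 - V_9)/1000 = 0
  Node 6: (V_6 - V_5)/36 + (V_6 - V_7)/200 + (V_6 - V_2)/43 + (V_6 - V_10)/75 = 0
  Node 7: (V_7 - V_6)/200 + (V_7 - V_3)/43 + (V_7 - 0)/1100 = 0
  Node 8: (V_8 - V_9)/3 + (V_8 - V_4)/390 = 0
  Node 9: (V_9 - V_8)/3 + (V_9 - V_10)/2000 + (V_9 - V_5)/1000 = 0
  Node 10: (V_10 - V_9)/2000 + (V_10 - 0)/33 + (V_10 - V_6)/75 = 0
Collecting terms (coefficients in siemens):
  0.05564·V_1 - 0.0000625·V_2 - 0.05556·V_5 = 0.0003077
  0.1567·V_2 - 0.0000625·V_1 - 0.1333·V_3 - 0.02326·V_6 = 0
  0.1566·V_3 - 0.1333·V_2 - 0.02326·V_7 = 0
  0.008132·V_4 - 0.0000122·V_5 - 0.002564·V_8 = 0.06667
  0.08435·V_5 - 0.05556·V_1 - 0.0000122·V_4 - 0.02778·V_6 - 0.001·V_9 = 0
  0.06937·V_6 - 0.02326·V_2 - 0.02778·V_5 - 0.005·V_7 - 0.01333·V_10 = 0
  0.02916·V_7 - 0.02326·V_3 - 0.005·V_6 = 0
  0.3359·V_8 - 0.002564·V_4 - 0.3333·V_9 = 0
  0.3348·V_9 - 0.001·V_5 - 0.3333·V_8 - 0.0005·V_10 = 0
  0.04414·V_10 - 0.01333·V_6 - 0.0005·V_9 = 0
Solving these 10 simultaneous equations (Gaussian elimination) gives:
  V_1 = 0.943 V, V_2 = 0.6968 V, V_3 = 0.6936 V, V_4 = 10.34 V
  V_5 = 0.9382 V, V_6 = 0.7142 V, V_7 = 0.6755 V, V_8 = 6.804 V
  V_9 = 6.776 V, V_10 = 0.2925 V
Part 1:
  Read off the nodal solution: V_5 = 0.9382 V
Part 2:
  I_R5 = (V_5 - V_6)/R5 = (0.9382 - 0.7142)/36 = 0.006221 A
  Magnitude: I_R5 = 0.006221 A
Part 3:
  I_R15 = (V_5 - V_9)/R15 = (0.9382 - 6.776)/1000 = -0.005838 A
  P_R15 = I_R15² × R15 = (-0.005838)² × 1000 = 0.03409 W

Final answers:
1. V_5 = 0.9382 V
2. I_R5 = 0.006221 A
3. P_R15 = 0.03409 W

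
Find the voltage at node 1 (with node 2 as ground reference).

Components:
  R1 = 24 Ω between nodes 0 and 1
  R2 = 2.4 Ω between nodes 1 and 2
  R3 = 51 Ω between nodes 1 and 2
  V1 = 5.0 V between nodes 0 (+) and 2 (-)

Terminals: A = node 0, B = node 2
Nodal analysis, taking node 2 as the 0 V reference.
Source V1 fixes V_0 = 5 V.
KCL at each unknown node (sum of currents leaving = 0; resistances in Ω):
  Node 1: (V_1 - 5)/24 + (V_1 - 0)/2.4 + (V_1 - 0)/51 = 0
Collecting terms: 0.4779 × V_1 = 0.2083  =>  V_1 = 0.4359 V
The requested potential is V_1 = 0.4359 V.

Final answer: V_1 = 0.4359 V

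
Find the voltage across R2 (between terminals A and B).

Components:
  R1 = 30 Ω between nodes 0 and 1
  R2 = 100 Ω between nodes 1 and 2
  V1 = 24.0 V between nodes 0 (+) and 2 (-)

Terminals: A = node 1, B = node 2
R1 and R2 are in series across V1 (node 0 → node 1 → node 2), and the output A–B is taken across R2, so this is a voltage divider.
Series current: I = V1/(R1 + R2) = 24/(30 + 100) = 24/130 = 0.1846 A
V_R2 = I × R2 = V1 × R2/(R1 + R2) = 24 × 100/130 = 18.46 V

Final answer: 18.46 V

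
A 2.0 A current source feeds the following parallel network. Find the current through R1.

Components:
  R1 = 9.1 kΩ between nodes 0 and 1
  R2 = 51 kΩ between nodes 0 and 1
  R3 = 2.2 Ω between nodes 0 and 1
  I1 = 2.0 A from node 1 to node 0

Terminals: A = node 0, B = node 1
All resistors sit directly between nodes 0 and 1, so they are in parallel and share one voltage V; the full source current 2 A splits among them.
1/R_par = 1/9100 + 1/51000 + 1/2.2 = 0.4547 S  =>  R_par = 2.199 Ω
V = I × R_par = 2 × 2.199 = 4.399 V
I_R1 = V/R1 = 4.399/9100 = 0.0004834 A

Final answer: 0.0004834 A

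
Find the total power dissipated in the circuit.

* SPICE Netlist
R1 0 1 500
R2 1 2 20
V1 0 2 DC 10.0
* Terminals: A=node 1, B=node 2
Nodal analysis, taking node 2 as the 0 V reference.
Source V1 fixes V_0 = 10 V.
KCL at each unknown node (sum of currents leaving = 0; resistances in Ω):
  Node 1: (V_1 - 10)/500 + (V_1 - 0)/20 = 0
Collecting terms: 0.052 × V_1 = 0.02  =>  V_1 = 0.3846 V
Power in each resistor, P = (ΔV)²/R:
  P_R1 = (10 - 0.3846)²/500 = 0.1849 W
  P_R2 = (0.3846 - 0)²/20 = 0.007396 W
P_total = P_R1 + P_R2 = 0.1923 W

Final answer: 0.1923 W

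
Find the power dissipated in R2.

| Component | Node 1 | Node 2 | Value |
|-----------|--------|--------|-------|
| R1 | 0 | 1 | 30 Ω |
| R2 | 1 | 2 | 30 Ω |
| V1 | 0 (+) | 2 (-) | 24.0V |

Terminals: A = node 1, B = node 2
Nodal analysis, taking node 2 as the 0 V reference.
Source V1 fixes V_0 = 24 V.
KCL at each unknown node (sum of currents leaving = 0; resistances in Ω):
  Node 1: (V_1 - 24)/30 + (V_1 - 0)/30 = 0
Collecting terms: 0.06667 × V_1 = 0.8  =>  V_1 = 12 V
I_R2 = (V_1 - V_2)/R2 = (12 - 0)/30 = 0.4 A
P_R2 = I_R2² × R2 = (0.4)² × 30 = 4.8 W

Final answer: 4.8 W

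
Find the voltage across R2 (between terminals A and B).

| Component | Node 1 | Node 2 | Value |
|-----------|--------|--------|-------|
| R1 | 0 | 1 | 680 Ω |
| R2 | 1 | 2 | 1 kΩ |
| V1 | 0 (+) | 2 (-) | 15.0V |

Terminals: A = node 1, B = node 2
R1 and R2 are in series across V1 (node 0 → node 1 → node 2), and the output A–B is taken across R2, so this is a voltage divider.
Series current: I = V1/(R1 + R2) = 15/(680 + 1000) = 15/1680 = 0.008929 A
V_R2 = I × R2 = V1 × R2/(R1 + R2) = 15 × 1000/1680 = 8.929 V

Final answer: 8.929 V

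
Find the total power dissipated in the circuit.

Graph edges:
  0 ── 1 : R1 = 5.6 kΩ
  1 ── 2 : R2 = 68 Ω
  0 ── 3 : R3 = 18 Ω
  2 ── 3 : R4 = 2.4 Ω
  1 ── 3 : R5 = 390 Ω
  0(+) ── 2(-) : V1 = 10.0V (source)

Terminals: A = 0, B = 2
Nodal analysis, taking node 2 as the 0 V reference.
Source V1 fixes V_0 = 10 V.
KCL at each unknown node (sum of currents leaving = 0; resistances in Ω):
  Node 1: (V_1 - 10)/5600 + (V_1 - 0)/68 + (V_1 - V_3)/390 = 0
  Node 3: (V_3 - 10)/18 + (V_3 - 0)/2.4 + (V_3 - V_1)/390 = 0
Collecting terms (coefficients in siemens):
  0.01745·V_1 - 0.002564·V_3 = 0.001786
  0.4748·V_3 - 0.002564·V_1 = 0.5556
Determinant D = (0.01745)(0.4748) - (-0.002564)(-0.002564) = 0.008278
V_1 = [(0.001786)(0.4748) - (-0.002564)(0.5556)]/D = 0.2745 V
V_3 = [(0.01745)(0.5556) - (0.001786)(-0.002564)]/D = 1.172 V
Power in each resistor, P = (ΔV)²/R:
  P_R1 = (10 - 0.2745)²/5600 = 0.01689 W
  P_R2 = (0.2745 - 0)²/68 = 0.001108 W
  P_R3 = (10 - 1.172)²/18 = 4.33 W
  P_R4 = (0 - 1.172)²/2.4 = 0.5719 W
  P_R5 = (0.2745 - 1.172)²/390 = 0.002064 W
P_total = P_R1 + P_R2 + P_R3 + P_R4 + P_R5 = 4.922 W

Final answer: 4.922 W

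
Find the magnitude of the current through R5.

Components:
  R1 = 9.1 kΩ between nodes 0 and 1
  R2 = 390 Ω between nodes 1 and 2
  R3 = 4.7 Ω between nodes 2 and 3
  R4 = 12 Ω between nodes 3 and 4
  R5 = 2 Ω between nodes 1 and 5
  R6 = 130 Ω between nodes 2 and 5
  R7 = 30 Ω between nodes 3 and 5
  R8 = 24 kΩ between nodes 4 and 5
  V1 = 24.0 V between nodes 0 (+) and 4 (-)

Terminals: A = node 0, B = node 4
Nodal analysis, taking node 4 as the 0 V reference.
Source V1 fixes V_0 = 24 V.
KCL at each unknown node (sum of currents leaving = 0; resistances in Ω):
  Node 1: (V_1 - 24)/9100 + (V_1 - V_2)/390 + (V_1 - V_5)/2 = 0
  Node 2: (V_2 - V_1)/390 + (V_2 - V_3)/4.7 + (V_2 - V_5)/130 = 0
  Node 3: (V_3 - V_2)/4.7 + (V_3 - 0)/12 + (V_3 - V_5)/30 = 0
  Node 5: (V_5 - V_1)/2 + (V_5 - V_2)/130 + (V_5 - V_3)/30 + (V_5 - 0)/24000 = 0
Collecting terms (coefficients in siemens):
  0.5027·V_1 - 0.002564·V_2 - 0.5·V_5 = 0.002637
  0.223·V_2 - 0.002564·V_1 - 0.2128·V_3 - 0.007692·V_5 = 0
  0.3294·V_3 - 0.2128·V_2 - 0.03333·V_5 = 0
  0.5411·V_5 - 0.5·V_1 - 0.007692·V_2 - 0.03333·V_3 = 0
Solving these 4 simultaneous equations (Gaussian elimination) gives:
  V_1 = 0.09696 V, V_2 = 0.03432 V, V_3 = 0.03147 V, V_5 = 0.09202 V
I_R5 = (V_1 - V_5)/R5 = (0.09696 - 0.09202)/2 = 0.002466 A
|I_R5| = 0.002466 A

Final answer: |I_R5| = 0.002466 A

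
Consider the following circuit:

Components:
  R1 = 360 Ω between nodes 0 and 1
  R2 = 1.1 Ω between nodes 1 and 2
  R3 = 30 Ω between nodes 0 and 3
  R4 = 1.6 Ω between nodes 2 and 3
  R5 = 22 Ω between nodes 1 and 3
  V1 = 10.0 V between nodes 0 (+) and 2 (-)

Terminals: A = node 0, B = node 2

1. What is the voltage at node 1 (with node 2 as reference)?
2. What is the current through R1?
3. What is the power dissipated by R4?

Nodal analysis, taking node 2 as the 0 V reference.
Source V1 fixes V_0 = 10 V.
KCL at each unknown node (sum of currents leaving = 0; resistances in Ω):
  Node 1: (V_1 - 10)/360 + (V_1 - 0)/1.1 + (V_1 - V_3)/22 = 0
  Node 3: (V_3 - 10)/30 + (V_3 - 0)/1.6 + (V_3 - V_1)/22 = 0
Collecting terms (coefficients in siemens):
  0.9573·V_1 - 0.04545·V_3 = 0.02778
  0.7038·V_3 - 0.04545·V_1 = 0.3333
Determinant D = (0.9573)(0.7038) - (-0.04545)(-0.04545) = 0.6717
V_1 = [(0.02778)(0.7038) - (-0.04545)(0.3333)]/D = 0.05166 V
V_3 = [(0.9573)(0.3333) - (0.02778)(-0.04545)]/D = 0.477 V
Part 1:
  Read off the nodal solution: V_1 = 0.05166 V
Part 2:
  I_R1 = (V_0 - V_1)/R1 = (10 - 0.05166)/360 = 0.02763 A
  Magnitude: I_R1 = 0.02763 A
Part 3:
  I_R4 = (V_2 - V_3)/R4 = (0 - 0.477)/1.6 = -0.2981 A
  P_R4 = I_R4² × R4 = (-0.2981)² × 1.6 = 0.1422 W

Final answers:
1. V_1 = 0.05166 V
2. I_R1 = 0.02763 A
3. P_R4 = 0.1422 W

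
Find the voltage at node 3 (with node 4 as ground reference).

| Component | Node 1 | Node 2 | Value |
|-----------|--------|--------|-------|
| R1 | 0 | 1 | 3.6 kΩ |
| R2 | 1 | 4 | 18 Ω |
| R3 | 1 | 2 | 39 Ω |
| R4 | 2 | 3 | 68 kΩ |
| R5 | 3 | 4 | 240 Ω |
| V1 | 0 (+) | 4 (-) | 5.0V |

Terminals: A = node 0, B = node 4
Nodal analysis, taking node 4 as the 0 V reference.
Source V1 fixes V_0 = 5 V.
KCL at each unknown node (sum of currents leaving = 0; resistances in Ω):
  Node 1: (V_1 - 5)/3600 + (V_1 - 0)/18 + (V_1 - V_2)/39 = 0
  Node 2: (V_2 - V_1)/39 + (V_2 - V_3)/68000 = 0
  Node 3: (V_3 - V_2)/68000 + (V_3 - 0)/240 = 0
Collecting terms (coefficients in siemens):
  0.08147·V_1 - 0.02564·V_2 = 0.001389
  0.02566·V_2 - 0.02564·V_1 - 0.00001471·V_3 = 0
  0.004181·V_3 - 0.00001471·V_2 = 0
Solving these 3 simultaneous equations (Gaussian elimination) gives:
  V_1 = 0.02487 V, V_2 = 0.02485 V, V_3 = 0.00008741 V
The requested potential is V_3 = 0.00008741 V.

Final answer: V_3 = 8.741e-05 V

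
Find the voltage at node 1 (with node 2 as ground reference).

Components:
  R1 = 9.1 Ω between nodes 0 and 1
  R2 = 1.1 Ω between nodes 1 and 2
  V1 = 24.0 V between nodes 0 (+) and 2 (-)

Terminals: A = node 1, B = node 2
Nodal analysis, taking node 2 as the 0 V reference.
Source V1 fixes V_0 = 24 V.
KCL at each unknown node (sum of currents leaving = 0; resistances in Ω):
  Node 1: (V_1 - 24)/9.1 + (V_1 - 0)/1.1 = 0
Collecting terms: 1.019 × V_1 = 2.637  =>  V_1 = 2.588 V
The requested potential is V_1 = 2.588 V.

Final answer: V_1 = 2.588 V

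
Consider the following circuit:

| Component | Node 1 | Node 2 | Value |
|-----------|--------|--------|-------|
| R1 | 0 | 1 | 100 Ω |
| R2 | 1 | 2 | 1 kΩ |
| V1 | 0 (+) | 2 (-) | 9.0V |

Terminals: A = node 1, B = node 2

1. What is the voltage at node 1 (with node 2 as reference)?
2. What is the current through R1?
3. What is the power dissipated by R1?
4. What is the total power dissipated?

Nodal analysis, taking node 2 as the 0 V reference.
Source V1 fixes V_0 = 9 V.
KCL at each unknown node (sum of currents leaving = 0; resistances in Ω):
  Node 1: (V_1 - 9)/100 + (V_1 - 0)/1000 = 0
Collecting terms: 0.011 × V_1 = 0.09  =>  V_1 = 8.182 V
Part 1:
  Read off the nodal solution: V_1 = 8.182 V
Part 2:
  I_R1 = (V_0 - V_1)/R1 = (9 - 8.182)/100 = 0.008182 A
  Magnitude: I_R1 = 0.008182 A
Part 3:
  I_R1 = (V_0 - V_1)/R1 = (9 - 8.182)/100 = 0.008182 A
  P_R1 = I_R1² × R1 = (0.008182)² × 100 = 0.006694 W
Part 4:
  Power in each resistor, P = (ΔV)²/R:
    P_R1 = (9 - 8.182)²/100 = 0.006694 W
    P_R2 = (8.182 - 0)²/1000 = 0.06694 W
  P_total = P_R1 + P_R2 = 0.07364 W

Final answers:
1. V_1 = 8.182 V
2. I_R1 = 0.008182 A
3. P_R1 = 0.006694 W
4. P_total = 0.07364 W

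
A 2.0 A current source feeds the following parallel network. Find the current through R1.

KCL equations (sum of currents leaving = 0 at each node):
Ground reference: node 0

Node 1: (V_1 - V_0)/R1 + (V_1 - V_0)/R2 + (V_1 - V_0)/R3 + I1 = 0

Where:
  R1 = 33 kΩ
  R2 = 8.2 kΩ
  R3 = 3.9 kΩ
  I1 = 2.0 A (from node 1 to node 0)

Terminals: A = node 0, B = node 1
All resistors sit directly between nodes 0 and 1, so they are in parallel and share one voltage V; the full source current 2 A splits among them.
1/R_par = 1/33000 + 1/8200 + 1/3900 = 0.0004087 S  =>  R_par = 2447 Ω
V = I × R_par = 2 × 2447 = 4894 V
I_R1 = V/R1 = 4894/33000 = 0.1483 A

Final answer: 0.1483 A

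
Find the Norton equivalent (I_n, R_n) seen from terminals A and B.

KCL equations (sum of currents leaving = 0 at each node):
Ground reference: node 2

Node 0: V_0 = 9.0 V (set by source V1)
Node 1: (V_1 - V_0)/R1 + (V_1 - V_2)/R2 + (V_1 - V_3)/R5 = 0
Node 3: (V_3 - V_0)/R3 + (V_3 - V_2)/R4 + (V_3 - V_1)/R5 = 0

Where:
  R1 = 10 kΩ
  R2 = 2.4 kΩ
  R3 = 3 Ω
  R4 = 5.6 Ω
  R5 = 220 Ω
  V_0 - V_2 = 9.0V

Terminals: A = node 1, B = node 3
Find the Thévenin equivalent first; then I_n = V_th/R_th and R_n = R_th.
Step 1 — V_th is the open-circuit voltage V_A - V_B (nothing connected across the terminals).
Nodal analysis, taking node 2 as the 0 V reference.
Source V1 fixes V_0 = 9 V.
KCL at each unknown node (sum of currents leaving = 0; resistances in Ω):
  Node 1: (V_1 - 9)/10000 + (V_1 - 0)/2400 + (V_1 - V_3)/220 = 0
  Node 3: (V_3 - 9)/3 + (V_3 - 0)/5.6 + (V_3 - V_1)/220 = 0
Collecting terms (coefficients in siemens):
  0.005062·V_1 - 0.004545·V_3 = 0.0009
  0.5165·V_3 - 0.004545·V_1 = 3
Determinant D = (0.005062)(0.5165) - (-0.004545)(-0.004545) = 0.002594
V_1 = [(0.0009)(0.5165) - (-0.004545)(3)]/D = 5.437 V
V_3 = [(0.005062)(3) - (0.0009)(-0.004545)]/D = 5.857 V
V_th = V_1 - V_3 = 5.437 - 5.857 = -0.42 V
Step 2 — R_th: zero the source — replace V1 by a short circuit (node 2 merges into node 0) — and find the resistance seen between A (node 1) and B (node 3).
Reduce the network between node 1 (A) and node 3 (B) by series/parallel combination:
  Rp1 = R1 ‖ R2 (parallel, both between nodes 0 and 1) = 1/(1/10000 + 1/2400) = 1935 Ω
  Rp2 = R3 ‖ R4 (parallel, both between nodes 0 and 3) = 1/(1/3 + 1/5.6) = 1.953 Ω
  Rs1 = Rp1 + Rp2 (series, joined only at node 0) = 1935 + 1.953 = 1937 Ω
  Rp3 = R5 ‖ Rs1 (parallel, both between nodes 1 and 3) = 1/(1/220 + 1/1937) = 197.6 Ω
R_th = 197.6 Ω
I_n = V_th/R_th = -0.42/197.6 = -0.002126 A, and R_n = R_th = 197.6 Ω

Final answer: I_n = -0.002126 A, R_n = 197.6 Ω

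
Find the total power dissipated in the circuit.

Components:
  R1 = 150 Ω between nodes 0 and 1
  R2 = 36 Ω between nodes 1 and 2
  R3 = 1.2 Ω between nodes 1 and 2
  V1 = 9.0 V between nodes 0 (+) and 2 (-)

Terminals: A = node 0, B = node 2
Nodal analysis, taking node 2 as the 0 V reference.
Source V1 fixes V_0 = 9 V.
KCL at each unknown node (sum of currents leaving = 0; resistances in Ω):
  Node 1: (V_1 - 9)/150 + (V_1 - 0)/36 + (V_1 - 0)/1.2 = 0
Collecting terms: 0.8678 × V_1 = 0.06  =>  V_1 = 0.06914 V
Power in each resistor, P = (ΔV)²/R:
  P_R1 = (9 - 0.06914)²/150 = 0.5317 W
  P_R2 = (0.06914 - 0)²/36 = 0.0001328 W
  P_R3 = (0.06914 - 0)²/1.2 = 0.003984 W
P_total = P_R1 + P_R2 + P_R3 = 0.5359 W

Final answer: 0.5359 W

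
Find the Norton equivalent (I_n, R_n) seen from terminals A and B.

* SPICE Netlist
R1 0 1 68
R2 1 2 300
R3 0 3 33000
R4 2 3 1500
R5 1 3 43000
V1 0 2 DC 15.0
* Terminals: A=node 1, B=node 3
Find the Thévenin equivalent first; then I_n = V_th/R_th and R_n = R_th.
Step 1 — V_th is the open-circuit voltage V_A - V_B (nothing connected across the terminals).
Nodal analysis, taking node 2 as the 0 V reference.
Source V1 fixes V_0 = 15 V.
KCL at each unknown node (sum of currents leaving = 0; resistances in Ω):
  Node 1: (V_1 - 15)/68 + (V_1 - 0)/300 + (V_1 - V_3)/43000 = 0
  Node 3: (V_3 - 15)/33000 + (V_3 - 0)/1500 + (V_3 - V_1)/43000 = 0
Collecting terms (coefficients in siemens):
  0.01806·V_1 - 0.00002326·V_3 = 0.2206
  0.0007202·V_3 - 0.00002326·V_1 = 0.0004545
Determinant D = (0.01806)(0.0007202) - (-0.00002326)(-0.00002326) = 0.00001301
V_1 = [(0.2206)(0.0007202) - (-0.00002326)(0.0004545)]/D = 12.21 V
V_3 = [(0.01806)(0.0004545) - (0.2206)(-0.00002326)]/D = 1.025 V
V_th = V_1 - V_3 = 12.21 - 1.025 = 11.19 V
Step 2 — R_th: zero the source — replace V1 by a short circuit (node 2 merges into node 0) — and find the resistance seen between A (node 1) and B (node 3).
Reduce the network between node 1 (A) and node 3 (B) by series/parallel combination:
  Rp1 = R1 ‖ R2 (parallel, both between nodes 0 and 1) = 1/(1/68 + 1/300) = 55.43 Ω
  Rp2 = R3 ‖ R4 (parallel, both between nodes 0 and 3) = 1/(1/33000 + 1/1500) = 1435 Ω
  Rs1 = Rp1 + Rp2 (series, joined only at node 0) = 55.43 + 1435 = 1490 Ω
  Rp3 = R5 ‖ Rs1 (parallel, both between nodes 1 and 3) = 1/(1/43000 + 1/1490) = 1440 Ω
R_th = 1.44 kΩ
I_n = V_th/R_th = 11.19/1440 = 0.007768 A, and R_n = R_th = 1.44 kΩ

Final answer: I_n = 0.007768 A, R_n = 1.44 kΩ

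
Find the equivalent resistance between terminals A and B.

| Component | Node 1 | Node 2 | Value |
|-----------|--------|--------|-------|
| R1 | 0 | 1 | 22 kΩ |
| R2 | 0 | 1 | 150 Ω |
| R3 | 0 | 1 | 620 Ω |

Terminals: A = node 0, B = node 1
Reduce the network between node 0 (A) and node 1 (B) by series/parallel combination:
  Rp1 = R1 ‖ R2 ‖ R3 (parallel, all between nodes 0 and 1) = 1/(1/22000 + 1/150 + 1/620) = 120.1 Ω
R_eq = 120.1 Ω

Final answer: 120.1 Ω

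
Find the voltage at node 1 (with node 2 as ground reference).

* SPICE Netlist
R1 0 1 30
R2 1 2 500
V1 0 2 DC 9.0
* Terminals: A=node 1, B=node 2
Nodal analysis, taking node 2 as the 0 V reference.
Source V1 fixes V_0 = 9 V.
KCL at each unknown node (sum of currents leaving = 0; resistances in Ω):
  Node 1: (V_1 - 9)/30 + (V_1 - 0)/500 = 0
Collecting terms: 0.03533 × V_1 = 0.3  =>  V_1 = 8.491 V
The requested potential is V_1 = 8.491 V.

Final answer: V_1 = 8.491 V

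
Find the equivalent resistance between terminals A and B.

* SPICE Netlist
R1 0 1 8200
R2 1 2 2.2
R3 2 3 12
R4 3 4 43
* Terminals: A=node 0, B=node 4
Reduce the network between node 0 (A) and node 4 (B) by series/parallel combination:
  Rs1 = R1 + R2 (series, joined only at node 1) = 8200 + 2.2 = 8202 Ω
  Rs2 = R3 + Rs1 (series, joined only at node 2) = 12 + 8202 = 8214 Ω
  Rs3 = R4 + Rs2 (series, joined only at node 3) = 43 + 8214 = 8257 Ω
R_eq = 8.257 kΩ

Final answer: 8.257 kΩ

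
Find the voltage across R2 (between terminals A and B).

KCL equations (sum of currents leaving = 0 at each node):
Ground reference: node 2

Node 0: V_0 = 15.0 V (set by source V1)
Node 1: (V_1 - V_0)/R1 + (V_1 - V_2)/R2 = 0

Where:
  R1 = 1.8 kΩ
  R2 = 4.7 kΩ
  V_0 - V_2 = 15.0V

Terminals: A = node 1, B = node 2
R1 and R2 are in series across V1 (node 0 → node 1 → node 2), and the output A–B is taken across R2, so this is a voltage divider.
Series current: I = V1/(R1 + R2) = 15/(1800 + 4700) = 15/6500 = 0.002308 A
V_R2 = I × R2 = V1 × R2/(R1 + R2) = 15 × 4700/6500 = 10.85 V

Final answer: 10.85 V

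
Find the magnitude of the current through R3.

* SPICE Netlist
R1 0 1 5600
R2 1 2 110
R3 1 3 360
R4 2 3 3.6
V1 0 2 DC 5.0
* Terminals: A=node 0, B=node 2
Nodal analysis, taking node 2 as the 0 V reference.
Source V1 fixes V_0 = 5 V.
KCL at each unknown node (sum of currents leaving = 0; resistances in Ω):
  Node 1: (V_1 - 5)/5600 + (V_1 - 0)/110 + (V_1 - V_3)/360 = 0
  Node 3: (V_3 - V_1)/360 + (V_3 - 0)/3.6 = 0
Collecting terms (coefficients in siemens):
  0.01205·V_1 - 0.002778·V_3 = 0.0008929
  0.2806·V_3 - 0.002778·V_1 = 0
Determinant D = (0.01205)(0.2806) - (-0.002778)(-0.002778) = 0.003372
V_1 = [(0.0008929)(0.2806) - (-0.002778)(0)]/D = 0.07428 V
V_3 = [(0.01205)(0) - (0.0008929)(-0.002778)]/D = 0.0007355 V
I_R3 = (V_1 - V_3)/R3 = (0.07428 - 0.0007355)/360 = 0.0002043 A
|I_R3| = 0.0002043 A

Final answer: |I_R3| = 0.0002043 A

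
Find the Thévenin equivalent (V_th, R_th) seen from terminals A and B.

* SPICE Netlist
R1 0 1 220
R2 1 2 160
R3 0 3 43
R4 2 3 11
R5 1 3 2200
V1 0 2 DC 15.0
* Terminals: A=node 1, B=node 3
Step 1 — V_th is the open-circuit voltage V_A - V_B (nothing connected across the terminals).
Nodal analysis, taking node 2 as the 0 V reference.
Source V1 fixes V_0 = 15 V.
KCL at each unknown node (sum of currents leaving = 0; resistances in Ω):
  Node 1: (V_1 - 15)/220 + (V_1 - 0)/160 + (V_1 - V_3)/2200 = 0
  Node 3: (V_3 - 15)/43 + (V_3 - 0)/11 + (V_3 - V_1)/2200 = 0
Collecting terms (coefficients in siemens):
  0.01125·V_1 - 0.0004545·V_3 = 0.06818
  0.1146·V_3 - 0.0004545·V_1 = 0.3488
Determinant D = (0.01125)(0.1146) - (-0.0004545)(-0.0004545) = 0.001289
V_1 = [(0.06818)(0.1146) - (-0.0004545)(0.3488)]/D = 6.185 V
V_3 = [(0.01125)(0.3488) - (0.06818)(-0.0004545)]/D = 3.068 V
V_th = V_1 - V_3 = 6.185 - 3.068 = 3.117 V
Step 2 — R_th: zero the source — replace V1 by a short circuit (node 2 merges into node 0) — and find the resistance seen between A (node 1) and B (node 3).
Reduce the network between node 1 (A) and node 3 (B) by series/parallel combination:
  Rp1 = R1 ‖ R2 (parallel, both between nodes 0 and 1) = 1/(1/220 + 1/160) = 92.63 Ω
  Rp2 = R3 ‖ R4 (parallel, both between nodes 0 and 3) = 1/(1/43 + 1/11) = 8.759 Ω
  Rs1 = Rp1 + Rp2 (series, joined only at node 0) = 92.63 + 8.759 = 101.4 Ω
  Rp3 = R5 ‖ Rs1 (parallel, both between nodes 1 and 3) = 1/(1/2200 + 1/101.4) = 96.92 Ω
R_th = 96.92 Ω

Final answer: V_th = 3.117 V, R_th = 96.92 Ω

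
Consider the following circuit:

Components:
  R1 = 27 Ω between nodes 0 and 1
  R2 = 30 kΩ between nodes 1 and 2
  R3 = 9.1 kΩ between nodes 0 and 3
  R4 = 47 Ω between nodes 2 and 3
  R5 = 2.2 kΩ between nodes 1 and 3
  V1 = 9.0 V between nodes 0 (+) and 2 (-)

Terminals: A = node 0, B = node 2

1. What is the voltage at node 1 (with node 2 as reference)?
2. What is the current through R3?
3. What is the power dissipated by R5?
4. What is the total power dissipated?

Nodal analysis, taking node 2 as the 0 V reference.
Source V1 fixes V_0 = 9 V.
KCL at each unknown node (sum of currents leaving = 0; resistances in Ω):
  Node 1: (V_1 - 9)/27 + (V_1 - 0)/30000 + (V_1 - V_3)/2200 = 0
  Node 3: (V_3 - 9)/9100 + (V_3 - 0)/47 + (V_3 - V_1)/2200 = 0
Collecting terms (coefficients in siemens):
  0.03752·V_1 - 0.0004545·V_3 = 0.3333
  0.02184·V_3 - 0.0004545·V_1 = 0.000989
Determinant D = (0.03752)(0.02184) - (-0.0004545)(-0.0004545) = 0.0008194
V_1 = [(0.3333)(0.02184) - (-0.0004545)(0.000989)]/D = 8.886 V
V_3 = [(0.03752)(0.000989) - (0.3333)(-0.0004545)]/D = 0.2302 V
Part 1:
  Read off the nodal solution: V_1 = 8.886 V
Part 2:
  I_R3 = (V_0 - V_3)/R3 = (9 - 0.2302)/9100 = 0.0009637 A
  Magnitude: I_R3 = 0.0009637 A
Part 3:
  I_R5 = (V_1 - V_3)/R5 = (8.886 - 0.2302)/2200 = 0.003934 A
  P_R5 = I_R5² × R5 = (0.003934)² × 2200 = 0.03405 W
Part 4:
  Power in each resistor, P = (ΔV)²/R:
    P_R1 = (9 - 8.886)²/27 = 0.0004832 W
    P_R2 = (8.886 - 0)²/30000 = 0.002632 W
    P_R3 = (9 - 0.2302)²/9100 = 0.008452 W
    P_R4 = (0 - 0.2302)²/47 = 0.001128 W
    P_R5 = (8.886 - 0.2302)²/2200 = 0.03405 W
  P_total = P_R1 + P_R2 + P_R3 + P_R4 + P_R5 = 0.04675 W

Final answers:
1. V_1 = 8.886 V
2. I_R3 = 0.0009637 A
3. P_R5 = 0.03405 W
4. P_total = 0.04675 W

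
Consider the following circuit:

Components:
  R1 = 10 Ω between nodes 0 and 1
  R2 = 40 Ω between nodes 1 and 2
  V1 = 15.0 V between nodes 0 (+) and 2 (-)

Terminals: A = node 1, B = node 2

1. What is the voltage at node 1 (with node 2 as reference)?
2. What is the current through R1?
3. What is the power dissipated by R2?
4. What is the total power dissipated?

Nodal analysis, taking node 2 as the 0 V reference.
Source V1 fixes V_0 = 15 V.
KCL at each unknown node (sum of currents leaving = 0; resistances in Ω):
  Node 1: (V_1 - 15)/10 + (V_1 - 0)/40 = 0
Collecting terms: 0.125 × V_1 = 1.5  =>  V_1 = 12 V
Part 1:
  Read off the nodal solution: V_1 = 12 V
Part 2:
  I_R1 = (V_0 - V_1)/R1 = (15 - 12)/10 = 0.3 A
  Magnitude: I_R1 = 0.3 A
Part 3:
  I_R2 = (V_1 - V_2)/R2 = (12 - 0)/40 = 0.3 A
  P_R2 = I_R2² × R2 = (0.3)² × 40 = 3.6 W
Part 4:
  Power in each resistor, P = (ΔV)²/R:
    P_R1 = (15 - 12)²/10 = 0.9 W
    P_R2 = (12 - 0)²/40 = 3.6 W
  P_total = P_R1 + P_R2 = 4.5 W

Final answers:
1. V_1 = 12 V
2. I_R1 = 0.3 A
3. P_R2 = 3.6 W
4. P_total = 4.5 W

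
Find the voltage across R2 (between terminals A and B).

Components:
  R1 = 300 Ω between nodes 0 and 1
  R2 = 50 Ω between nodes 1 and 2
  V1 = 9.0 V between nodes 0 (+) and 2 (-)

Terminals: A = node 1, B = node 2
R1 and R2 are in series across V1 (node 0 → node 1 → node 2), and the output A–B is taken across R2, so this is a voltage divider.
Series current: I = V1/(R1 + R2) = 9/(300 + 50) = 9/350 = 0.02571 A
V_R2 = I × R2 = V1 × R2/(R1 + R2) = 9 × 50/350 = 1.286 V

Final answer: 1.286 V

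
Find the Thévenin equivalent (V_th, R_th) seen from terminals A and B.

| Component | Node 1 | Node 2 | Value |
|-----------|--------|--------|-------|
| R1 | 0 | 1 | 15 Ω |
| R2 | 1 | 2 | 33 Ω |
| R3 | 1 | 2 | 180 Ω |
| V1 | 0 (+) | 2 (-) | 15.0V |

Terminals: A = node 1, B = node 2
Step 1 — V_th is the open-circuit voltage V_A - V_B (nothing connected across the terminals).
Nodal analysis, taking node 2 as the 0 V reference.
Source V1 fixes V_0 = 15 V.
KCL at each unknown node (sum of currents leaving = 0; resistances in Ω):
  Node 1: (V_1 - 15)/15 + (V_1 - 0)/33 + (V_1 - 0)/180 = 0
Collecting terms: 0.1025 × V_1 = 1  =>  V_1 = 9.754 V
V_th = V_1 - V_2 = 9.754 - 0 = 9.754 V
Step 2 — R_th: zero the source — replace V1 by a short circuit (node 2 merges into node 0) — and find the resistance seen between A (node 1) and B (node 0).
Reduce the network between node 1 (A) and node 0 (B) by series/parallel combination:
  Rp1 = R1 ‖ R2 ‖ R3 (parallel, all between nodes 0 and 1) = 1/(1/15 + 1/33 + 1/180) = 9.754 Ω
R_th = 9.754 Ω

Final answer: V_th = 9.754 V, R_th = 9.754 Ω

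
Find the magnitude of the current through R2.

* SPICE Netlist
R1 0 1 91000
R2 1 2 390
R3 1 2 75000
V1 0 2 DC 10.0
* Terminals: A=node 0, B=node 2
Nodal analysis, taking node 2 as the 0 V reference.
Source V1 fixes V_0 = 10 V.
KCL at each unknown node (sum of currents leaving = 0; resistances in Ω):
  Node 1: (V_1 - 10)/91000 + (V_1 - 0)/390 + (V_1 - 0)/75000 = 0
Collecting terms: 0.002588 × V_1 = 0.0001099  =>  V_1 = 0.04245 V
I_R2 = (V_1 - V_2)/R2 = (0.04245 - 0)/390 = 0.0001089 A
|I_R2| = 0.0001089 A

Final answer: |I_R2| = 0.0001089 A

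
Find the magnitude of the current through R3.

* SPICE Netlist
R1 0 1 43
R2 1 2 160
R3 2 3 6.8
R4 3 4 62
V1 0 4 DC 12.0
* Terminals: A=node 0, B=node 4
Nodal analysis, taking node 4 as the 0 V reference.
Source V1 fixes V_0 = 12 V.
KCL at each unknown node (sum of currents leaving = 0; resistances in Ω):
  Node 1: (V_1 - 12)/43 + (V_1 - V_2)/160 = 0
  Node 2: (V_2 - V_1)/160 + (V_2 - V_3)/6.8 = 0
  Node 3: (V_3 - V_2)/6.8 + (V_3 - 0)/62 = 0
Collecting terms (coefficients in siemens):
  0.02951·V_1 - 0.00625·V_2 = 0.2791
  0.1533·V_2 - 0.00625·V_1 - 0.1471·V_3 = 0
  0.1632·V_3 - 0.1471·V_2 = 0
Solving these 3 simultaneous equations (Gaussian elimination) gives:
  V_1 = 10.1 V, V_2 = 3.038 V, V_3 = 2.737 V
I_R3 = (V_2 - V_3)/R3 = (3.038 - 2.737)/6.8 = 0.04415 A
|I_R3| = 0.04415 A

Final answer: |I_R3| = 0.04415 A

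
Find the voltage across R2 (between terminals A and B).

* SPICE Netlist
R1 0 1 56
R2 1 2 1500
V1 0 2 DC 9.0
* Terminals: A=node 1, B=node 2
R1 and R2 are in series across V1 (node 0 → node 1 → node 2), and the output A–B is taken across R2, so this is a voltage divider.
Series current: I = V1/(R1 + R2) = 9/(56 + 1500) = 9/1556 = 0.005784 A
V_R2 = I × R2 = V1 × R2/(R1 + R2) = 9 × 1500/1556 = 8.676 V

Final answer: 8.676 V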